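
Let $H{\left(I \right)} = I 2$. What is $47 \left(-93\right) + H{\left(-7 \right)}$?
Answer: $-4385$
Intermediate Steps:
$H{\left(I \right)} = 2 I$
$47 \left(-93\right) + H{\left(-7 \right)} = 47 \left(-93\right) + 2 \left(-7\right) = -4371 - 14 = -4385$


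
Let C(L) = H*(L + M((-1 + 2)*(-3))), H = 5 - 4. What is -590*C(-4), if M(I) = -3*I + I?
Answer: -1180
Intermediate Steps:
H = 1
M(I) = -2*I
C(L) = 6 + L (C(L) = 1*(L - 2*(-1 + 2)*(-3)) = 1*(L - 2*(-3)) = 1*(L + 6) = 1*(6 + L) = 6 + L)
-590*C(-4) = -590*(6 - 4) = -590*2 = -1180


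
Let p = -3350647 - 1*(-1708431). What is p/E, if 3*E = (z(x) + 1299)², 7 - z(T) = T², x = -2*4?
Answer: -410554/128547 ≈ -3.1938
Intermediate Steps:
x = -8
p = -1642216 (p = -3350647 + 1708431 = -1642216)
z(T) = 7 - T²
E = 514188 (E = ((7 - 1*(-8)²) + 1299)²/3 = ((7 - 1*64) + 1299)²/3 = ((7 - 64) + 1299)²/3 = (-57 + 1299)²/3 = (⅓)*1242² = (⅓)*1542564 = 514188)
p/E = -1642216/514188 = -1642216*1/514188 = -410554/128547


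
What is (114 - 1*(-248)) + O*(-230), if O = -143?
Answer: 33252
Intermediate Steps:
(114 - 1*(-248)) + O*(-230) = (114 - 1*(-248)) - 143*(-230) = (114 + 248) + 32890 = 362 + 32890 = 33252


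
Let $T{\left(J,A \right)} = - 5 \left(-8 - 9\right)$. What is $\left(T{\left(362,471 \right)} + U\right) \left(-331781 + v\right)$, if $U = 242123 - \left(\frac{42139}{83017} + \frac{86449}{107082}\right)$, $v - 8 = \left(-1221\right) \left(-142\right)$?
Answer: $- \frac{37892881027142836679}{987736266} \approx -3.8363 \cdot 10^{10}$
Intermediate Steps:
$v = 173390$ ($v = 8 - -173382 = 8 + 173382 = 173390$)
$T{\left(J,A \right)} = 85$ ($T{\left(J,A \right)} = \left(-5\right) \left(-17\right) = 85$)
$U = \frac{2152371322329431}{8889626394}$ ($U = 242123 - \frac{11689065031}{8889626394} = \frac{2152371322329431}{8889626394} \approx 2.4212 \cdot 10^{5}$)
$\left(T{\left(362,471 \right)} + U\right) \left(-331781 + v\right) = \left(85 + \frac{2152371322329431}{8889626394}\right) \left(-331781 + 173390\right) = \frac{2153126940572921}{8889626394} \left(-158391\right) = - \frac{37892881027142836679}{987736266}$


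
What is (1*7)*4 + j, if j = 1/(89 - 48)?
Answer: 1149/41 ≈ 28.024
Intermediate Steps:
j = 1/41 ≈ 0.024390
(1*7)*4 + j = (1*7)*4 + 1/41 = 7*4 + 1/41 = 28 + 1/41 = 1149/41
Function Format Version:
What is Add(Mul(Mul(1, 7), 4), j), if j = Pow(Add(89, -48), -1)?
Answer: Rational(1149, 41) ≈ 28.024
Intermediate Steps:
j = Rational(1, 41) (j = Pow(41, -1) = Rational(1, 41) ≈ 0.024390)
Add(Mul(Mul(1, 7), 4), j) = Add(Mul(Mul(1, 7), 4), Rational(1, 41)) = Add(Mul(7, 4), Rational(1, 41)) = Add(28, Rational(1, 41)) = Rational(1149, 41)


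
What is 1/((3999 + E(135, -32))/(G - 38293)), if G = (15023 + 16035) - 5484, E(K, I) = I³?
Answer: 12719/28769 ≈ 0.44211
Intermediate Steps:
G = 25574 (G = 31058 - 5484 = 25574)
1/((3999 + E(135, -32))/(G - 38293)) = 1/((3999 + (-32)³)/(25574 - 38293)) = 1/((3999 - 32768)/(-12719)) = 1/(-28769*(-1/12719)) = 1/(28769/12719) = 12719/28769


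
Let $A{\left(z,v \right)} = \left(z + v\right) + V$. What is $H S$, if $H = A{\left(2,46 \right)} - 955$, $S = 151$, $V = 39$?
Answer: $-131068$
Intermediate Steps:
$A{\left(z,v \right)} = 39 + v + z$ ($A{\left(z,v \right)} = \left(z + v\right) + 39 = \left(v + z\right) + 39 = 39 + v + z$)
$H = -868$ ($H = \left(39 + 46 + 2\right) - 955 = 87 - 955 = -868$)
$H S = \left(-868\right) 151 = -131068$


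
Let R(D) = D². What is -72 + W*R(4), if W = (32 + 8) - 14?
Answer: 344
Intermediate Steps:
W = 26 (W = 40 - 14 = 26)
-72 + W*R(4) = -72 + 26*4² = -72 + 26*16 = -72 + 416 = 344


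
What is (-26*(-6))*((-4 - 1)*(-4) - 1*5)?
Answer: 2340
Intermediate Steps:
(-26*(-6))*((-4 - 1)*(-4) - 1*5) = 156*(-5*(-4) - 5) = 156*(20 - 5) = 156*15 = 2340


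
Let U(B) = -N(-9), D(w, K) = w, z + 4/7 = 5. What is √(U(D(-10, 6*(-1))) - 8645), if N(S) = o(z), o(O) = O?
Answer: I*√423822/7 ≈ 93.002*I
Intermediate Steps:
z = 31/7 (z = -4/7 + 5 = 31/7 ≈ 4.4286)
N(S) = 31/7
U(B) = -31/7 (U(B) = -1*31/7 = -31/7)
√(U(D(-10, 6*(-1))) - 8645) = √(-31/7 - 8645) = √(-60546/7) = I*√423822/7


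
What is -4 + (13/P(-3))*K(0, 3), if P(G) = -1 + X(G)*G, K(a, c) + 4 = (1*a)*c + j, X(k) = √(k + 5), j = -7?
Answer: -211/17 + 429*√2/17 ≈ 23.276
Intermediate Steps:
X(k) = √(5 + k)
K(a, c) = -11 + a*c (K(a, c) = -4 + ((1*a)*c - 7) = -4 + (a*c - 7) = -4 + (-7 + a*c) = -11 + a*c)
P(G) = -1 + G*√(5 + G) (P(G) = -1 + √(5 + G)*G = -1 + G*√(5 + G))
-4 + (13/P(-3))*K(0, 3) = -4 + (13/(-1 - 3*√(5 - 3)))*(-11 + 0*3) = -4 + (13/(-1 - 3*√2))*(-11 + 0) = -4 + (13/(-1 - 3*√2))*(-11) = -4 - 143/(-1 - 3*√2)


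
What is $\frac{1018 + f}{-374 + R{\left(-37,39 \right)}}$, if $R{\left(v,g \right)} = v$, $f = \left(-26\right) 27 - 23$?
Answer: $- \frac{293}{411} \approx -0.7129$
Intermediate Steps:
$f = -725$ ($f = -702 - 23 = -725$)
$\frac{1018 + f}{-374 + R{\left(-37,39 \right)}} = \frac{1018 - 725}{-374 - 37} = \frac{293}{-411} = 293 \left(- \frac{1}{411}\right) = - \frac{293}{411}$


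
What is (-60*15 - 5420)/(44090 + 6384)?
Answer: -3160/25237 ≈ -0.12521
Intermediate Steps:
(-60*15 - 5420)/(44090 + 6384) = (-900 - 5420)/50474 = -6320*1/50474 = -3160/25237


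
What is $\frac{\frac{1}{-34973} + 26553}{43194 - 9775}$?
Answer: $\frac{928638068}{1168762687} \approx 0.79455$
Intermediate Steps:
$\frac{\frac{1}{-34973} + 26553}{43194 - 9775} = \frac{- \frac{1}{34973} + 26553}{33419} = \frac{928638068}{34973} \cdot \frac{1}{33419} = \frac{928638068}{1168762687}$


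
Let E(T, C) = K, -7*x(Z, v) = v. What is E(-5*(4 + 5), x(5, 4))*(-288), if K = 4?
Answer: -1152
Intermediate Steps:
x(Z, v) = -v/7
E(T, C) = 4
E(-5*(4 + 5), x(5, 4))*(-288) = 4*(-288) = -1152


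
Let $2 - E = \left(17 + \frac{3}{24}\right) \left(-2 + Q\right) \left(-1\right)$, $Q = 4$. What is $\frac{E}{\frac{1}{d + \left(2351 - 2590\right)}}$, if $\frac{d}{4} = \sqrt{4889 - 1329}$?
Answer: $- \frac{34655}{4} + 290 \sqrt{890} \approx -12.218$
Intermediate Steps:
$d = 8 \sqrt{890}$ ($d = 4 \sqrt{4889 - 1329} = 4 \sqrt{3560} = 4 \cdot 2 \sqrt{890} = 8 \sqrt{890} \approx 238.66$)
$E = \frac{145}{4}$ ($E = 2 - \left(17 + \frac{3}{24}\right) \left(-2 + 4\right) \left(-1\right) = 2 - \left(17 + 3 \cdot \frac{1}{24}\right) 2 \left(-1\right) = 2 - \left(17 + \frac{1}{8}\right) \left(-2\right) = 2 - \frac{137}{8} \left(-2\right) = 2 - - \frac{137}{4} = 2 + \frac{137}{4} = \frac{145}{4} \approx 36.25$)
$\frac{E}{\frac{1}{d + \left(2351 - 2590\right)}} = \frac{145}{4 \frac{1}{8 \sqrt{890} + \left(2351 - 2590\right)}} = \frac{145}{4 \frac{1}{8 \sqrt{890} - 239}} = \frac{145}{4 \frac{1}{-239 + 8 \sqrt{890}}} = \frac{145 \left(-239 + 8 \sqrt{890}\right)}{4} = - \frac{34655}{4} + 290 \sqrt{890}$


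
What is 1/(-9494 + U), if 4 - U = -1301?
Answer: -1/8189 ≈ -0.00012212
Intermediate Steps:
U = 1305 (U = 4 - 1*(-1301) = 4 + 1301 = 1305)
1/(-9494 + U) = 1/(-9494 + 1305) = 1/(-8189) = -1/8189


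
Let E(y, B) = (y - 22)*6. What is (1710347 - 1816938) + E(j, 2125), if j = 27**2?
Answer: -102349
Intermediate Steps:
j = 729
E(y, B) = -132 + 6*y (E(y, B) = (-22 + y)*6 = -132 + 6*y)
(1710347 - 1816938) + E(j, 2125) = (1710347 - 1816938) + (-132 + 6*729) = -106591 + (-132 + 4374) = -106591 + 4242 = -102349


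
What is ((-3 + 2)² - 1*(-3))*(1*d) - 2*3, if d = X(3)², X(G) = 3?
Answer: 30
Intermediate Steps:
d = 9 (d = 3² = 9)
((-3 + 2)² - 1*(-3))*(1*d) - 2*3 = ((-3 + 2)² - 1*(-3))*(1*9) - 2*3 = ((-1)² + 3)*9 - 6 = (1 + 3)*9 - 6 = 4*9 - 6 = 36 - 6 = 30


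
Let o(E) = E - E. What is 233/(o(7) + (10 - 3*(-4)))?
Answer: 233/22 ≈ 10.591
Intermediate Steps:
o(E) = 0
233/(o(7) + (10 - 3*(-4))) = 233/(0 + (10 - 3*(-4))) = 233/(0 + (10 + 12)) = 233/(0 + 22) = 233/22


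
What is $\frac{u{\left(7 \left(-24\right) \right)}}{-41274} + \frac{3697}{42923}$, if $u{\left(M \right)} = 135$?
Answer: $\frac{16310597}{196844878} \approx 0.08286$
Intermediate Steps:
$\frac{u{\left(7 \left(-24\right) \right)}}{-41274} + \frac{3697}{42923} = \frac{135}{-41274} + \frac{3697}{42923} = 135 \left(- \frac{1}{41274}\right) + 3697 \cdot \frac{1}{42923} = - \frac{15}{4586} + \frac{3697}{42923} = \frac{16310597}{196844878}$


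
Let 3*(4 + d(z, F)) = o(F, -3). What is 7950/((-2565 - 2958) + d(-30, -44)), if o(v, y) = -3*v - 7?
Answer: -11925/8228 ≈ -1.4493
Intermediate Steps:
o(v, y) = -7 - 3*v
d(z, F) = -19/3 - F (d(z, F) = -4 + (-7 - 3*F)/3 = -4 + (-7/3 - F) = -19/3 - F)
7950/((-2565 - 2958) + d(-30, -44)) = 7950/((-2565 - 2958) + (-19/3 - 1*(-44))) = 7950/(-5523 + (-19/3 + 44)) = 7950/(-5523 + 113/3) = 7950/(-16456/3) = 7950*(-3/16456) = -11925/8228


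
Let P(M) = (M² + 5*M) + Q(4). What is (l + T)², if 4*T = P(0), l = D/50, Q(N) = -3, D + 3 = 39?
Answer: 9/10000 ≈ 0.00090000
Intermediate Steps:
D = 36 (D = -3 + 39 = 36)
l = 18/25 (l = 36/50 = 36*(1/50) = 18/25 ≈ 0.72000)
P(M) = -3 + M² + 5*M (P(M) = (M² + 5*M) - 3 = -3 + M² + 5*M)
T = -¾ (T = (-3 + 0² + 5*0)/4 = (-3 + 0 + 0)/4 = (¼)*(-3) = -¾ ≈ -0.75000)
(l + T)² = (18/25 - ¾)² = (-3/100)² = 9/10000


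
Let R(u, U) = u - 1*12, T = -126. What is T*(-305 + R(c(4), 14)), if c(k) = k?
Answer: 39438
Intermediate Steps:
R(u, U) = -12 + u (R(u, U) = u - 12 = -12 + u)
T*(-305 + R(c(4), 14)) = -126*(-305 + (-12 + 4)) = -126*(-305 - 8) = -126*(-313) = 39438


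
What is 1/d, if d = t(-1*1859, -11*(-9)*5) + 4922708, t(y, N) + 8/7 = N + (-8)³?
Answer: 7/34458829 ≈ 2.0314e-7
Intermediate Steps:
t(y, N) = -3592/7 + N (t(y, N) = -8/7 + (N + (-8)³) = -8/7 + (N - 512) = -8/7 + (-512 + N) = -3592/7 + N)
d = 34458829/7 (d = (-3592/7 - 11*(-9)*5) + 4922708 = (-3592/7 + 99*5) + 4922708 = (-3592/7 + 495) + 4922708 = -127/7 + 4922708 = 34458829/7 ≈ 4.9227e+6)
1/d = 1/(34458829/7) = 7/34458829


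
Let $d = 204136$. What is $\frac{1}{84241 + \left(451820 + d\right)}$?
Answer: $\frac{1}{740197} \approx 1.351 \cdot 10^{-6}$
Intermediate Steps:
$\frac{1}{84241 + \left(451820 + d\right)} = \frac{1}{84241 + \left(451820 + 204136\right)} = \frac{1}{84241 + 655956} = \frac{1}{740197}$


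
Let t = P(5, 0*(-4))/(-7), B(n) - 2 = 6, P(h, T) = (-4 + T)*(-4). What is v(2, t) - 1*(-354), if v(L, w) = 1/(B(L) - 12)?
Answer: 1415/4 ≈ 353.75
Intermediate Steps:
P(h, T) = 16 - 4*T
B(n) = 8 (B(n) = 2 + 6 = 8)
t = -16/7 (t = (16 - 0*(-4))/(-7) = (16 - 4*0)*(-⅐) = (16 + 0)*(-⅐) = 16*(-⅐) = -16/7 ≈ -2.2857)
v(L, w) = -¼ (v(L, w) = 1/(8 - 12) = 1/(-4) = -¼)
v(2, t) - 1*(-354) = -¼ - 1*(-354) = -¼ + 354 = 1415/4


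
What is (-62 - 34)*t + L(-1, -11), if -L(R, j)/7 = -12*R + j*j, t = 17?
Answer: -2563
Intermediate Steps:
L(R, j) = -7*j² + 84*R (L(R, j) = -7*(-12*R + j*j) = -7*(-12*R + j²) = -7*(j² - 12*R) = -7*j² + 84*R)
(-62 - 34)*t + L(-1, -11) = (-62 - 34)*17 + (-7*(-11)² + 84*(-1)) = -96*17 + (-7*121 - 84) = -1632 + (-847 - 84) = -1632 - 931 = -2563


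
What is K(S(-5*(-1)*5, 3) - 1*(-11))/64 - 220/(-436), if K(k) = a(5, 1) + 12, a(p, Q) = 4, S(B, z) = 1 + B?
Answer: 329/436 ≈ 0.75459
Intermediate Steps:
K(k) = 16 (K(k) = 4 + 12 = 16)
K(S(-5*(-1)*5, 3) - 1*(-11))/64 - 220/(-436) = 16/64 - 220/(-436) = 16*(1/64) - 220*(-1/436) = ¼ + 55/109 = 329/436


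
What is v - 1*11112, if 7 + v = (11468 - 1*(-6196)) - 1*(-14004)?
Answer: 20549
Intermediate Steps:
v = 31661 (v = -7 + ((11468 - 1*(-6196)) - 1*(-14004)) = -7 + ((11468 + 6196) + 14004) = -7 + (17664 + 14004) = -7 + 31668 = 31661)
v - 1*11112 = 31661 - 1*11112 = 31661 - 11112 = 20549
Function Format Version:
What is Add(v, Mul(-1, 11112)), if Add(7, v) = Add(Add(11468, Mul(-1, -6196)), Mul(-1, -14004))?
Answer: 20549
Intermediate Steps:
v = 31661 (v = Add(-7, Add(Add(11468, Mul(-1, -6196)), Mul(-1, -14004))) = Add(-7, Add(Add(11468, 6196), 14004)) = Add(-7, Add(17664, 14004)) = Add(-7, 31668) = 31661)
Add(v, Mul(-1, 11112)) = Add(31661, Mul(-1, 11112)) = Add(31661, -11112) = 20549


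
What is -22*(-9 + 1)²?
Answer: -1408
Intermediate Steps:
-22*(-9 + 1)² = -22*(-8)² = -22*64 = -1408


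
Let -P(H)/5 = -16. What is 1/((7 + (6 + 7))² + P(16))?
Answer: 1/480 ≈ 0.0020833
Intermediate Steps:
P(H) = 80 (P(H) = -5*(-16) = 80)
1/((7 + (6 + 7))² + P(16)) = 1/((7 + (6 + 7))² + 80) = 1/((7 + 13)² + 80) = 1/(20² + 80) = 1/(400 + 80) = 1/480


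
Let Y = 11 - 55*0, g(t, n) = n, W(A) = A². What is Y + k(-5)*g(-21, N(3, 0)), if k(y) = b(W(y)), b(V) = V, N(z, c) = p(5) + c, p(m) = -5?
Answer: -114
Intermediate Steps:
N(z, c) = -5 + c
k(y) = y²
Y = 11 (Y = 11 - 11*0 = 11 + 0 = 11)
Y + k(-5)*g(-21, N(3, 0)) = 11 + (-5)²*(-5 + 0) = 11 + 25*(-5) = 11 - 125 = -114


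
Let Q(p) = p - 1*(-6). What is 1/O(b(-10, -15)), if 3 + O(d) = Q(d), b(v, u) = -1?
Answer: ½ ≈ 0.50000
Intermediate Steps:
Q(p) = 6 + p (Q(p) = p + 6 = 6 + p)
O(d) = 3 + d (O(d) = -3 + (6 + d) = 3 + d)
1/O(b(-10, -15)) = 1/(3 - 1) = 1/2 = ½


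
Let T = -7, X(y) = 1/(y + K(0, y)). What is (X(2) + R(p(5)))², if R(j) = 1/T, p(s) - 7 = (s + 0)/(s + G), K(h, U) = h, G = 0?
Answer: 25/196 ≈ 0.12755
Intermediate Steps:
X(y) = 1/y (X(y) = 1/(y + 0) = 1/y)
p(s) = 8 (p(s) = 7 + (s + 0)/(s + 0) = 7 + s/s = 7 + 1 = 8)
R(j) = -⅐ (R(j) = 1/(-7) = -⅐)
(X(2) + R(p(5)))² = (1/2 - ⅐)² = (½ - ⅐)² = (5/14)² = 25/196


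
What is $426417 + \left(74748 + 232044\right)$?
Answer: $733209$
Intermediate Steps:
$426417 + \left(74748 + 232044\right) = 426417 + 306792 = 733209$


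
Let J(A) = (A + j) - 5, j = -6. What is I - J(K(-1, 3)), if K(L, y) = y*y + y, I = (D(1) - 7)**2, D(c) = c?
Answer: 35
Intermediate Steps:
I = 36 (I = (1 - 7)**2 = (-6)**2 = 36)
K(L, y) = y + y**2 (K(L, y) = y**2 + y = y + y**2)
J(A) = -11 + A (J(A) = (A - 6) - 5 = (-6 + A) - 5 = -11 + A)
I - J(K(-1, 3)) = 36 - (-11 + 3*(1 + 3)) = 36 - (-11 + 3*4) = 36 - (-11 + 12) = 36 - 1*1 = 36 - 1 = 35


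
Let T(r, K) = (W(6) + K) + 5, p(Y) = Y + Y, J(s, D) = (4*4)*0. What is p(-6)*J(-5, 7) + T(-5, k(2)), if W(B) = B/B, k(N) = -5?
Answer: 1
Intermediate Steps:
J(s, D) = 0 (J(s, D) = 16*0 = 0)
W(B) = 1
p(Y) = 2*Y
T(r, K) = 6 + K (T(r, K) = (1 + K) + 5 = 6 + K)
p(-6)*J(-5, 7) + T(-5, k(2)) = (2*(-6))*0 + (6 - 5) = -12*0 + 1 = 0 + 1 = 1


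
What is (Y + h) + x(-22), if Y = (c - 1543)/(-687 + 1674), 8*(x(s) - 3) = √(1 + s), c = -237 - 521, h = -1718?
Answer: -565002/329 + I*√21/8 ≈ -1717.3 + 0.57282*I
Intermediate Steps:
c = -758
x(s) = 3 + √(1 + s)/8
Y = -767/329 (Y = (-758 - 1543)/(-687 + 1674) = -2301/987 = -2301*1/987 = -767/329 ≈ -2.3313)
(Y + h) + x(-22) = (-767/329 - 1718) + (3 + √(1 - 22)/8) = -565989/329 + (3 + √(-21)/8) = -565989/329 + (3 + (I*√21)/8) = -565989/329 + (3 + I*√21/8) = -565002/329 + I*√21/8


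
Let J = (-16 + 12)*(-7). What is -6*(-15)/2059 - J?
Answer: -57562/2059 ≈ -27.956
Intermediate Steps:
J = 28 (J = -4*(-7) = 28)
-6*(-15)/2059 - J = -6*(-15)/2059 - 1*28 = 90*(1/2059) - 28 = 90/2059 - 28 = -57562/2059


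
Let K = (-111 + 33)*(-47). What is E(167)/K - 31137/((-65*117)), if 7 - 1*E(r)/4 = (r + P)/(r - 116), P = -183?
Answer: 24926953/6076395 ≈ 4.1023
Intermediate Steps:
K = 3666 (K = -78*(-47) = 3666)
E(r) = 28 - 4*(-183 + r)/(-116 + r) (E(r) = 28 - 4*(r - 183)/(r - 116) = 28 - 4*(-183 + r)/(-116 + r))
E(167)/K - 31137/((-65*117)) = (4*(-629 + 6*167)/(-116 + 167))/3666 - 31137/((-65*117)) = (4*(-629 + 1002)/51)*(1/3666) - 31137/(-7605) = (4*(1/51)*373)*(1/3666) - 31137*(-1/7605) = (1492/51)*(1/3666) + 10379/2535 = 746/93483 + 10379/2535 = 24926953/6076395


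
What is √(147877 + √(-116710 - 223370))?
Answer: √(147877 + 4*I*√21255) ≈ 384.55 + 0.7582*I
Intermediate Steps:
√(147877 + √(-116710 - 223370)) = √(147877 + √(-340080)) = √(147877 + 4*I*√21255)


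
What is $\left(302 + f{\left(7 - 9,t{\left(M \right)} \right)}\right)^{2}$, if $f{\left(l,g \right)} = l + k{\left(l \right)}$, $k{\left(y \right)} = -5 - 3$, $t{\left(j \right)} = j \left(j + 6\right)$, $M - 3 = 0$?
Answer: $85264$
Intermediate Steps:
$M = 3$ ($M = 3 + 0 = 3$)
$t{\left(j \right)} = j \left(6 + j\right)$
$k{\left(y \right)} = -8$ ($k{\left(y \right)} = -5 - 3 = -8$)
$f{\left(l,g \right)} = -8 + l$ ($f{\left(l,g \right)} = l - 8 = -8 + l$)
$\left(302 + f{\left(7 - 9,t{\left(M \right)} \right)}\right)^{2} = \left(302 + \left(-8 + \left(7 - 9\right)\right)\right)^{2} = \left(302 - 10\right)^{2} = 292^{2} = 85264$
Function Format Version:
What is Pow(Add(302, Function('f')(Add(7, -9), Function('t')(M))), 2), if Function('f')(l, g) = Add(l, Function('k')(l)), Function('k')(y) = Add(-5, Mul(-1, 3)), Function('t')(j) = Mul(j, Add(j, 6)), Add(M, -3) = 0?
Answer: 85264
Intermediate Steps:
M = 3 (M = Add(3, 0) = 3)
Function('t')(j) = Mul(j, Add(6, j))
Function('k')(y) = -8 (Function('k')(y) = Add(-5, -3) = -8)
Function('f')(l, g) = Add(-8, l) (Function('f')(l, g) = Add(l, -8) = Add(-8, l))
Pow(Add(302, Function('f')(Add(7, -9), Function('t')(M))), 2) = Pow(Add(302, Add(-8, Add(7, -9))), 2) = Pow(Add(302, Add(-8, -2)), 2) = Pow(Add(302, -10), 2) = Pow(292, 2) = 85264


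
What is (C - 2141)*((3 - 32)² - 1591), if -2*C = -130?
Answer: 1557000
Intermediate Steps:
C = 65 (C = -½*(-130) = 65)
(C - 2141)*((3 - 32)² - 1591) = (65 - 2141)*((3 - 32)² - 1591) = -2076*((-29)² - 1591) = -2076*(841 - 1591) = -2076*(-750) = 1557000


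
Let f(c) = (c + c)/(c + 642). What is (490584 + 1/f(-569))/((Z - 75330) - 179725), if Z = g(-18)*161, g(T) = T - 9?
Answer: -42944963/22707652 ≈ -1.8912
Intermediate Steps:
g(T) = -9 + T
f(c) = 2*c/(642 + c) (f(c) = (2*c)/(642 + c) = 2*c/(642 + c))
Z = -4347 (Z = (-9 - 18)*161 = -27*161 = -4347)
(490584 + 1/f(-569))/((Z - 75330) - 179725) = (490584 + 1/(2*(-569)/(642 - 569)))/((-4347 - 75330) - 179725) = (490584 + 1/(2*(-569)/73))/(-79677 - 179725) = (490584 + 1/(2*(-569)*(1/73)))/(-259402) = (490584 + 1/(-1138/73))*(-1/259402) = (490584 - 73/1138)*(-1/259402) = (558284519/1138)*(-1/259402) = -42944963/22707652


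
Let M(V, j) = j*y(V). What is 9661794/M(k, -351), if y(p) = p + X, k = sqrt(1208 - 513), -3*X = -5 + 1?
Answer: 12882392/243321 - 3220598*sqrt(695)/81107 ≈ -993.87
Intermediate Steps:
X = 4/3 (X = -(-5 + 1)/3 = -1/3*(-4) = 4/3 ≈ 1.3333)
k = sqrt(695) ≈ 26.363
y(p) = 4/3 + p (y(p) = p + 4/3 = 4/3 + p)
M(V, j) = j*(4/3 + V)
9661794/M(k, -351) = 9661794/(((1/3)*(-351)*(4 + 3*sqrt(695)))) = 9661794/(-468 - 351*sqrt(695))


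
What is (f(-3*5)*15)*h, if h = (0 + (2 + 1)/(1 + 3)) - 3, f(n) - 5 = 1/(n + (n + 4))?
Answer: -17415/104 ≈ -167.45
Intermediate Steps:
f(n) = 5 + 1/(4 + 2*n) (f(n) = 5 + 1/(n + (n + 4)) = 5 + 1/(n + (4 + n)) = 5 + 1/(4 + 2*n))
h = -9/4 (h = (0 + 3/4) - 3 = (0 + 3*(¼)) - 3 = (0 + ¾) - 3 = ¾ - 3 = -9/4 ≈ -2.2500)
(f(-3*5)*15)*h = (((21 + 10*(-3*5))/(2*(2 - 3*5)))*15)*(-9/4) = (((21 + 10*(-15))/(2*(2 - 15)))*15)*(-9/4) = (((½)*(21 - 150)/(-13))*15)*(-9/4) = (((½)*(-1/13)*(-129))*15)*(-9/4) = ((129/26)*15)*(-9/4) = (1935/26)*(-9/4) = -17415/104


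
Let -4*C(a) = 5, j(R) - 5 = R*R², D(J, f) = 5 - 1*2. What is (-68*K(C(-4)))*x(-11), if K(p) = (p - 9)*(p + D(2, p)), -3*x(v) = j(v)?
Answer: 1078259/2 ≈ 5.3913e+5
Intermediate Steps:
D(J, f) = 3 (D(J, f) = 5 - 2 = 3)
j(R) = 5 + R³ (j(R) = 5 + R*R² = 5 + R³)
x(v) = -5/3 - v³/3 (x(v) = -(5 + v³)/3 = -5/3 - v³/3)
C(a) = -5/4 (C(a) = -¼*5 = -5/4)
K(p) = (-9 + p)*(3 + p) (K(p) = (p - 9)*(p + 3) = (-9 + p)*(3 + p))
(-68*K(C(-4)))*x(-11) = (-68*(-27 + (-5/4)² - 6*(-5/4)))*(-5/3 - ⅓*(-11)³) = (-68*(-27 + 25/16 + 15/2))*(-5/3 - ⅓*(-1331)) = (-68*(-287/16))*(-5/3 + 1331/3) = (4879/4)*442 = 1078259/2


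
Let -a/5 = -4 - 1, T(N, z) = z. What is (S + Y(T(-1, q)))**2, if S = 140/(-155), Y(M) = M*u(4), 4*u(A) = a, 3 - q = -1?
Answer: 558009/961 ≈ 580.65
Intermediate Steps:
q = 4 (q = 3 - 1*(-1) = 3 + 1 = 4)
a = 25 (a = -5*(-4 - 1) = -5*(-5) = 25)
u(A) = 25/4 (u(A) = (1/4)*25 = 25/4)
Y(M) = 25*M/4 (Y(M) = M*(25/4) = 25*M/4)
S = -28/31 (S = 140*(-1/155) = -28/31 ≈ -0.90323)
(S + Y(T(-1, q)))**2 = (-28/31 + (25/4)*4)**2 = (-28/31 + 25)**2 = (747/31)**2 = 558009/961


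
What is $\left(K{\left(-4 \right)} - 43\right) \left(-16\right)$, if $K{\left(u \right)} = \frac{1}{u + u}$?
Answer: $690$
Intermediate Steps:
$K{\left(u \right)} = \frac{1}{2 u}$
$\left(K{\left(-4 \right)} - 43\right) \left(-16\right) = \left(\frac{1}{2 \left(-4\right)} - 43\right) \left(-16\right) = \left(\frac{1}{2} \left(- \frac{1}{4}\right) - 43\right) \left(-16\right) = \left(- \frac{1}{8} - 43\right) \left(-16\right) = \left(- \frac{345}{8}\right) \left(-16\right) = 690$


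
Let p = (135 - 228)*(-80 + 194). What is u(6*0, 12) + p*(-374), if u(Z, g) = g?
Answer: 3965160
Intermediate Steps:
p = -10602 (p = -93*114 = -10602)
u(6*0, 12) + p*(-374) = 12 - 10602*(-374) = 12 + 3965148 = 3965160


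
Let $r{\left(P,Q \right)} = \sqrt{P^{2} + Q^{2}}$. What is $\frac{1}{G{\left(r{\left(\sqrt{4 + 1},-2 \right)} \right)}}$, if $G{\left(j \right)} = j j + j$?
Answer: $\frac{1}{12} \approx 0.083333$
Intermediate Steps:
$G{\left(j \right)} = j + j^{2}$ ($G{\left(j \right)} = j^{2} + j = j + j^{2}$)
$\frac{1}{G{\left(r{\left(\sqrt{4 + 1},-2 \right)} \right)}} = \frac{1}{\sqrt{\left(\sqrt{4 + 1}\right)^{2} + \left(-2\right)^{2}} \left(1 + \sqrt{\left(\sqrt{4 + 1}\right)^{2} + \left(-2\right)^{2}}\right)} = \frac{1}{\sqrt{\left(\sqrt{5}\right)^{2} + 4} \left(1 + \sqrt{\left(\sqrt{5}\right)^{2} + 4}\right)} = \frac{1}{\sqrt{5 + 4} \left(1 + \sqrt{5 + 4}\right)} = \frac{1}{\sqrt{9} \left(1 + \sqrt{9}\right)} = \frac{1}{3 \left(1 + 3\right)} = \frac{1}{3 \cdot 4} = \frac{1}{12}$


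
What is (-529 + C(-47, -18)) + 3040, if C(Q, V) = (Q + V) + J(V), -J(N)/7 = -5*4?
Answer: 2586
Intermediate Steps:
J(N) = 140 (J(N) = -(-35)*4 = -7*(-20) = 140)
C(Q, V) = 140 + Q + V (C(Q, V) = (Q + V) + 140 = 140 + Q + V)
(-529 + C(-47, -18)) + 3040 = (-529 + (140 - 47 - 18)) + 3040 = (-529 + 75) + 3040 = -454 + 3040 = 2586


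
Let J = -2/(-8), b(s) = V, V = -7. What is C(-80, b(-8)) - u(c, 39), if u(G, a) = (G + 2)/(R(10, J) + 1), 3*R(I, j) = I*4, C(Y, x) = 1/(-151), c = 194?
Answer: -88831/6493 ≈ -13.681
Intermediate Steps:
b(s) = -7
J = 1/4 (J = -2*(-1/8) = 1/4 ≈ 0.25000)
C(Y, x) = -1/151
R(I, j) = 4*I/3 (R(I, j) = (I*4)/3 = (4*I)/3 = 4*I/3)
u(G, a) = 6/43 + 3*G/43 (u(G, a) = (G + 2)/((4/3)*10 + 1) = (2 + G)/(40/3 + 1) = (2 + G)/(43/3) = (2 + G)*(3/43) = 6/43 + 3*G/43)
C(-80, b(-8)) - u(c, 39) = -1/151 - (6/43 + (3/43)*194) = -1/151 - (6/43 + 582/43) = -1/151 - 1*588/43 = -1/151 - 588/43 = -88831/6493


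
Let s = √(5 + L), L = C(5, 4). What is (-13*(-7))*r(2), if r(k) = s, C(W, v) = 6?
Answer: 91*√11 ≈ 301.81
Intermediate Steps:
L = 6
s = √11 (s = √(5 + 6) = √11 ≈ 3.3166)
r(k) = √11
(-13*(-7))*r(2) = (-13*(-7))*√11 = 91*√11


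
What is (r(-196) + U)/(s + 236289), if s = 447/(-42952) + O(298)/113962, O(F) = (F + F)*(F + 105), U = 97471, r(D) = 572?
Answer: 21814103239656/52573650225959 ≈ 0.41492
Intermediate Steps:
O(F) = 2*F*(105 + F) (O(F) = (2*F)*(105 + F) = 2*F*(105 + F))
s = 5132806981/2447447912 (s = 447/(-42952) + (2*298*(105 + 298))/113962 = 447*(-1/42952) + (2*298*403)*(1/113962) = -447/42952 + 240188*(1/113962) = -447/42952 + 120094/56981 = 5132806981/2447447912 ≈ 2.0972)
(r(-196) + U)/(s + 236289) = (572 + 97471)/(5132806981/2447447912 + 236289) = 98043/(578310152485549/2447447912) = 98043*(2447447912/578310152485549) = 21814103239656/52573650225959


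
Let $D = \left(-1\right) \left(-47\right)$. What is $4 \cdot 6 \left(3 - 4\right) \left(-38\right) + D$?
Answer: $959$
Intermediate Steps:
$D = 47$
$4 \cdot 6 \left(3 - 4\right) \left(-38\right) + D = 4 \cdot 6 \left(3 - 4\right) \left(-38\right) + 47 = 24 \left(3 - 4\right) \left(-38\right) + 47 = 24 \left(-1\right) \left(-38\right) + 47 = \left(-24\right) \left(-38\right) + 47 = 912 + 47 = 959$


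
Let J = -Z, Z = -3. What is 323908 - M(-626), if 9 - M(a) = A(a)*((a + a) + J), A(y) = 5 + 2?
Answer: 315156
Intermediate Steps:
A(y) = 7
J = 3 (J = -1*(-3) = 3)
M(a) = -12 - 14*a (M(a) = 9 - 7*((a + a) + 3) = 9 - 7*(2*a + 3) = 9 - 7*(3 + 2*a) = 9 - (21 + 14*a) = 9 + (-21 - 14*a) = -12 - 14*a)
323908 - M(-626) = 323908 - (-12 - 14*(-626)) = 323908 - (-12 + 8764) = 323908 - 1*8752 = 323908 - 8752 = 315156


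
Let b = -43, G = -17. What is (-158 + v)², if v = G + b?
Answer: 47524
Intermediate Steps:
v = -60 (v = -17 - 43 = -60)
(-158 + v)² = (-158 - 60)² = (-218)² = 47524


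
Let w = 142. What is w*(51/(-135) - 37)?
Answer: -238844/45 ≈ -5307.6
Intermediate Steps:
w*(51/(-135) - 37) = 142*(51/(-135) - 37) = 142*(51*(-1/135) - 37) = 142*(-17/45 - 37) = 142*(-1682/45) = -238844/45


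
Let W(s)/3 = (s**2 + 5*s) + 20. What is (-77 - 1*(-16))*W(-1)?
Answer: -2928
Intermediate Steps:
W(s) = 60 + 3*s**2 + 15*s (W(s) = 3*((s**2 + 5*s) + 20) = 3*(20 + s**2 + 5*s) = 60 + 3*s**2 + 15*s)
(-77 - 1*(-16))*W(-1) = (-77 - 1*(-16))*(60 + 3*(-1)**2 + 15*(-1)) = (-77 + 16)*(60 + 3*1 - 15) = -61*(60 + 3 - 15) = -61*48 = -2928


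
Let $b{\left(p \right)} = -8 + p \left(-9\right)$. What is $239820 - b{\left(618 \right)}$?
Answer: $245390$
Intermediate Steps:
$b{\left(p \right)} = -8 - 9 p$
$239820 - b{\left(618 \right)} = 239820 - \left(-8 - 5562\right) = 239820 - -5570 = 239820 + 5570 = 245390$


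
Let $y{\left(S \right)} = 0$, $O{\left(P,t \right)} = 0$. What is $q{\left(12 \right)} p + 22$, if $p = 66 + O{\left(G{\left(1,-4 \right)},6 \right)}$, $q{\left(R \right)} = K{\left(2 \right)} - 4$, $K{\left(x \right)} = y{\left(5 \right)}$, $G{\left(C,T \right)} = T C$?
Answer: $-242$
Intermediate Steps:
$G{\left(C,T \right)} = C T$
$K{\left(x \right)} = 0$
$q{\left(R \right)} = -4$ ($q{\left(R \right)} = 0 - 4 = -4$)
$p = 66$ ($p = 66 + 0 = 66$)
$q{\left(12 \right)} p + 22 = \left(-4\right) 66 + 22 = -264 + 22 = -242$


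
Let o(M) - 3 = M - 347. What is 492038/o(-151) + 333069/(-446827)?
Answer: -220020732581/221179365 ≈ -994.76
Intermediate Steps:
o(M) = -344 + M (o(M) = 3 + (M - 347) = 3 + (-347 + M) = -344 + M)
492038/o(-151) + 333069/(-446827) = 492038/(-344 - 151) + 333069/(-446827) = 492038/(-495) + 333069*(-1/446827) = 492038*(-1/495) - 333069/446827 = -492038/495 - 333069/446827 = -220020732581/221179365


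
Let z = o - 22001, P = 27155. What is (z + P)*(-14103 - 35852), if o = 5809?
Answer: -547656665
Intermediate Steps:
z = -16192 (z = 5809 - 22001 = -16192)
(z + P)*(-14103 - 35852) = (-16192 + 27155)*(-14103 - 35852) = 10963*(-49955) = -547656665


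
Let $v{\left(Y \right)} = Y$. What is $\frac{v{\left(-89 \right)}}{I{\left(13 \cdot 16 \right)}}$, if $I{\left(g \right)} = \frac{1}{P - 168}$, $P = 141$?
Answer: $2403$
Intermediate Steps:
$I{\left(g \right)} = - \frac{1}{27}$ ($I{\left(g \right)} = \frac{1}{141 - 168} = \frac{1}{-27} = - \frac{1}{27}$)
$\frac{v{\left(-89 \right)}}{I{\left(13 \cdot 16 \right)}} = - \frac{89}{- \frac{1}{27}} = \left(-89\right) \left(-27\right) = 2403$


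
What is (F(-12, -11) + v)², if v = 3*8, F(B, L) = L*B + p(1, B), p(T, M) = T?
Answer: 24649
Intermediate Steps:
F(B, L) = 1 + B*L (F(B, L) = L*B + 1 = B*L + 1 = 1 + B*L)
v = 24
(F(-12, -11) + v)² = ((1 - 12*(-11)) + 24)² = ((1 + 132) + 24)² = (133 + 24)² = 157² = 24649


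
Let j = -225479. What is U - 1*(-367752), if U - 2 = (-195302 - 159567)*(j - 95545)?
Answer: 113921833610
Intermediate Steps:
U = 113921465858 (U = 2 + (-195302 - 159567)*(-225479 - 95545) = 2 - 354869*(-321024) = 2 + 113921465856 = 113921465858)
U - 1*(-367752) = 113921465858 - 1*(-367752) = 113921465858 + 367752 = 113921833610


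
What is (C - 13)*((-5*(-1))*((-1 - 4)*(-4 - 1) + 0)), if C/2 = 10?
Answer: 875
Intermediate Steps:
C = 20 (C = 2*10 = 20)
(C - 13)*((-5*(-1))*((-1 - 4)*(-4 - 1) + 0)) = (20 - 13)*((-5*(-1))*((-1 - 4)*(-4 - 1) + 0)) = 7*(5*(-5*(-5) + 0)) = 7*(5*(25 + 0)) = 7*(5*25) = 7*125 = 875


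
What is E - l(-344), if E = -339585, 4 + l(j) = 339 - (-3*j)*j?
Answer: -694928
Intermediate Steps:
l(j) = 335 + 3*j² (l(j) = -4 + (339 - (-3*j)*j) = -4 + (339 - (-3)*j²) = -4 + (339 + 3*j²) = 335 + 3*j²)
E - l(-344) = -339585 - (335 + 3*(-344)²) = -339585 - (335 + 3*118336) = -339585 - (335 + 355008) = -339585 - 1*355343 = -339585 - 355343 = -694928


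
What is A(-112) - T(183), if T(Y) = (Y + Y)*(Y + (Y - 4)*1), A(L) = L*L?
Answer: -119948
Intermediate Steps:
A(L) = L²
T(Y) = 2*Y*(-4 + 2*Y) (T(Y) = (2*Y)*(Y + (-4 + Y)*1) = (2*Y)*(Y + (-4 + Y)) = (2*Y)*(-4 + 2*Y) = 2*Y*(-4 + 2*Y))
A(-112) - T(183) = (-112)² - 4*183*(-2 + 183) = 12544 - 4*183*181 = 12544 - 1*132492 = 12544 - 132492 = -119948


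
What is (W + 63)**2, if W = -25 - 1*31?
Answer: 49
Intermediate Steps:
W = -56 (W = -25 - 31 = -56)
(W + 63)**2 = (-56 + 63)**2 = 7**2 = 49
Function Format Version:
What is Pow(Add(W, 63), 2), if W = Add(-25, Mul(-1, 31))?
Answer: 49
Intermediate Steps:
W = -56 (W = Add(-25, -31) = -56)
Pow(Add(W, 63), 2) = Pow(Add(-56, 63), 2) = Pow(7, 2) = 49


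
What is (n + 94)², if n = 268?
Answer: 131044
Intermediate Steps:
(n + 94)² = (268 + 94)² = 362² = 131044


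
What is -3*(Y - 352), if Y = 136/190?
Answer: 100116/95 ≈ 1053.9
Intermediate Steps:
Y = 68/95 (Y = 136*(1/190) = 68/95 ≈ 0.71579)
-3*(Y - 352) = -3*(68/95 - 352) = -3*(-33372/95) = 100116/95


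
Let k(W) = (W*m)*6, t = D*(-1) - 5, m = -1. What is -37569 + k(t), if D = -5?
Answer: -37569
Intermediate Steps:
t = 0 (t = -5*(-1) - 5 = 5 - 5 = 0)
k(W) = -6*W (k(W) = (W*(-1))*6 = -W*6 = -6*W)
-37569 + k(t) = -37569 - 6*0 = -37569 + 0 = -37569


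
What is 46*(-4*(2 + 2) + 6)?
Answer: -460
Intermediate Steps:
46*(-4*(2 + 2) + 6) = 46*(-4*4 + 6) = 46*(-16 + 6) = 46*(-10) = -460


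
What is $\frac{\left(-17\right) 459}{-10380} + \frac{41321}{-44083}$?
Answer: $- \frac{28310777}{152527180} \approx -0.18561$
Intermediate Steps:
$\frac{\left(-17\right) 459}{-10380} + \frac{41321}{-44083} = \left(-7803\right) \left(- \frac{1}{10380}\right) + 41321 \left(- \frac{1}{44083}\right) = \frac{2601}{3460} - \frac{41321}{44083} = - \frac{28310777}{152527180}$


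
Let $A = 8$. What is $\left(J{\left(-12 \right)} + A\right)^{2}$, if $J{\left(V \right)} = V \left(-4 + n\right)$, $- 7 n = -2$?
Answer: $\frac{135424}{49} \approx 2763.8$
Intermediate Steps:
$n = \frac{2}{7}$ ($n = \left(- \frac{1}{7}\right) \left(-2\right) = \frac{2}{7} \approx 0.28571$)
$J{\left(V \right)} = - \frac{26 V}{7}$ ($J{\left(V \right)} = V \left(-4 + \frac{2}{7}\right) = V \left(- \frac{26}{7}\right) = - \frac{26 V}{7}$)
$\left(J{\left(-12 \right)} + A\right)^{2} = \left(\left(- \frac{26}{7}\right) \left(-12\right) + 8\right)^{2} = \left(\frac{312}{7} + 8\right)^{2} = \left(\frac{368}{7}\right)^{2} = \frac{135424}{49}$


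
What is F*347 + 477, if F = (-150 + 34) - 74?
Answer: -65453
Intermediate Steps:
F = -190 (F = -116 - 74 = -190)
F*347 + 477 = -190*347 + 477 = -65930 + 477 = -65453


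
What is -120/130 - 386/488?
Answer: -5437/3172 ≈ -1.7141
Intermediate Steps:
-120/130 - 386/488 = -120*1/130 - 386*1/488 = -12/13 - 193/244 = -5437/3172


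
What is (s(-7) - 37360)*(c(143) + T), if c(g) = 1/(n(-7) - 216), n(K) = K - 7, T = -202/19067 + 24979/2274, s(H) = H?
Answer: -44431860087142/108395895 ≈ -4.0990e+5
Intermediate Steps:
T = 475815245/43358358 (T = -202*1/19067 + 24979*(1/2274) = -202/19067 + 24979/2274 = 475815245/43358358 ≈ 10.974)
n(K) = -7 + K
c(g) = -1/230 (c(g) = 1/((-7 - 7) - 216) = 1/(-14 - 216) = 1/(-230) = -1/230)
(s(-7) - 37360)*(c(143) + T) = (-7 - 37360)*(-1/230 + 475815245/43358358) = -37367*1189066826/108395895 = -44431860087142/108395895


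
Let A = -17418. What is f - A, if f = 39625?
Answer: 57043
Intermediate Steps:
f - A = 39625 - 1*(-17418) = 39625 + 17418 = 57043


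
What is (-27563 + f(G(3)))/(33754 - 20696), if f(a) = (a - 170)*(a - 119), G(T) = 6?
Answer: -9031/13058 ≈ -0.69161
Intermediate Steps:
f(a) = (-170 + a)*(-119 + a)
(-27563 + f(G(3)))/(33754 - 20696) = (-27563 + (20230 + 6² - 289*6))/(33754 - 20696) = (-27563 + (20230 + 36 - 1734))/13058 = (-27563 + 18532)*(1/13058) = -9031*1/13058 = -9031/13058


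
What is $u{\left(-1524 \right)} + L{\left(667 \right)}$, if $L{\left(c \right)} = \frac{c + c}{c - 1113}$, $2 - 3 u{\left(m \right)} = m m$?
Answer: $- \frac{517936003}{669} \approx -7.7419 \cdot 10^{5}$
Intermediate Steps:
$u{\left(m \right)} = \frac{2}{3} - \frac{m^{2}}{3}$ ($u{\left(m \right)} = \frac{2}{3} - \frac{m m}{3} = \frac{2}{3} - \frac{m^{2}}{3}$)
$L{\left(c \right)} = \frac{2 c}{-1113 + c}$
$u{\left(-1524 \right)} + L{\left(667 \right)} = \left(\frac{2}{3} - \frac{\left(-1524\right)^{2}}{3}\right) + 2 \cdot 667 \frac{1}{-1113 + 667} = \left(\frac{2}{3} - 774192\right) + 2 \cdot 667 \frac{1}{-446} = \left(\frac{2}{3} - 774192\right) + 2 \cdot 667 \left(- \frac{1}{446}\right) = - \frac{2322574}{3} - \frac{667}{223} = - \frac{517936003}{669}$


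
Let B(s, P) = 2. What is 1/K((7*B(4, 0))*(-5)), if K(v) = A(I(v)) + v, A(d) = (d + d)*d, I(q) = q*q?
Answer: 1/48019930 ≈ 2.0825e-8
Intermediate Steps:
I(q) = q²
A(d) = 2*d² (A(d) = (2*d)*d = 2*d²)
K(v) = v + 2*v⁴ (K(v) = 2*(v²)² + v = 2*v⁴ + v = v + 2*v⁴)
1/K((7*B(4, 0))*(-5)) = 1/((7*2)*(-5) + 2*((7*2)*(-5))⁴) = 1/(14*(-5) + 2*(14*(-5))⁴) = 1/(-70 + 2*(-70)⁴) = 1/(-70 + 2*24010000) = 1/(-70 + 48020000) = 1/48019930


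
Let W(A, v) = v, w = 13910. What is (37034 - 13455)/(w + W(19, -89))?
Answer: 1387/813 ≈ 1.7060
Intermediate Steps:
(37034 - 13455)/(w + W(19, -89)) = (37034 - 13455)/(13910 - 89) = 23579/13821 = 23579*(1/13821) = 1387/813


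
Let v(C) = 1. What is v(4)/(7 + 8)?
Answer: 1/15 ≈ 0.066667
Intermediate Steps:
v(4)/(7 + 8) = 1/(7 + 8) = 1/15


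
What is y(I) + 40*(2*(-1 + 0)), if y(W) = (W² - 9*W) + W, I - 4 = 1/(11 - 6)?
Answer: -2399/25 ≈ -95.960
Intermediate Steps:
I = 21/5 (I = 4 + 1/(11 - 6) = 4 + 1/5 = 4 + ⅕ = 21/5 ≈ 4.2000)
y(W) = W² - 8*W
y(I) + 40*(2*(-1 + 0)) = 21*(-8 + 21/5)/5 + 40*(2*(-1 + 0)) = (21/5)*(-19/5) + 40*(2*(-1)) = -399/25 + 40*(-2) = -399/25 - 80 = -2399/25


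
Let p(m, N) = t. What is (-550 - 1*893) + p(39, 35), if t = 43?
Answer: -1400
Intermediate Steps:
p(m, N) = 43
(-550 - 1*893) + p(39, 35) = (-550 - 1*893) + 43 = (-550 - 893) + 43 = -1443 + 43 = -1400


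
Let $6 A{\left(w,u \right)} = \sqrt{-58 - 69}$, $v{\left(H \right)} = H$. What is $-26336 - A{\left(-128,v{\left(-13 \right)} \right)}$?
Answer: $-26336 - \frac{i \sqrt{127}}{6} \approx -26336.0 - 1.8782 i$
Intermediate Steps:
$A{\left(w,u \right)} = \frac{i \sqrt{127}}{6}$ ($A{\left(w,u \right)} = \frac{\sqrt{-58 - 69}}{6} = \frac{\sqrt{-127}}{6} = \frac{i \sqrt{127}}{6}$)
$-26336 - A{\left(-128,v{\left(-13 \right)} \right)} = -26336 - \frac{i \sqrt{127}}{6}$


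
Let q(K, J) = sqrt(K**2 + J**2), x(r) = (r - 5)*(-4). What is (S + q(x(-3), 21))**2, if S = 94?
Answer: (94 + sqrt(1465))**2 ≈ 17497.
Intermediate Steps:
x(r) = 20 - 4*r (x(r) = (-5 + r)*(-4) = 20 - 4*r)
q(K, J) = sqrt(J**2 + K**2)
(S + q(x(-3), 21))**2 = (94 + sqrt(21**2 + (20 - 4*(-3))**2))**2 = (94 + sqrt(441 + (20 + 12)**2))**2 = (94 + sqrt(441 + 32**2))**2 = (94 + sqrt(441 + 1024))**2 = (94 + sqrt(1465))**2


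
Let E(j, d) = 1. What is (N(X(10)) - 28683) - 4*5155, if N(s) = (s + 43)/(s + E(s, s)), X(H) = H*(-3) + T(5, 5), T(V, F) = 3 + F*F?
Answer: -49344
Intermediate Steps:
T(V, F) = 3 + F²
X(H) = 28 - 3*H (X(H) = H*(-3) + (3 + 5²) = -3*H + (3 + 25) = -3*H + 28 = 28 - 3*H)
N(s) = (43 + s)/(1 + s) (N(s) = (s + 43)/(s + 1) = (43 + s)/(1 + s))
(N(X(10)) - 28683) - 4*5155 = ((43 + (28 - 3*10))/(1 + (28 - 3*10)) - 28683) - 4*5155 = ((43 + (28 - 30))/(1 + (28 - 30)) - 28683) - 20620 = ((43 - 2)/(1 - 2) - 28683) - 20620 = (41/(-1) - 28683) - 20620 = (-1*41 - 28683) - 20620 = (-41 - 28683) - 20620 = -28724 - 20620 = -49344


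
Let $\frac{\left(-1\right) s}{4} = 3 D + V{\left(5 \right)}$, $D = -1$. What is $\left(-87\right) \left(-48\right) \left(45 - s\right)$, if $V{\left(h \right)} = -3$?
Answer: $87696$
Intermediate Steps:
$s = 24$ ($s = - 4 \left(3 \left(-1\right) - 3\right) = - 4 \left(-3 - 3\right) = \left(-4\right) \left(-6\right) = 24$)
$\left(-87\right) \left(-48\right) \left(45 - s\right) = \left(-87\right) \left(-48\right) \left(45 - 24\right) = 4176 \left(45 - 24\right) = 4176 \cdot 21 = 87696$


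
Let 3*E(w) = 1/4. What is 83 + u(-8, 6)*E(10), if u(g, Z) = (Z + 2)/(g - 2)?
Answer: 1244/15 ≈ 82.933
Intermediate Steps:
E(w) = 1/12 (E(w) = (1/3)/4 = (1/3)*(1/4) = 1/12)
u(g, Z) = (2 + Z)/(-2 + g)
83 + u(-8, 6)*E(10) = 83 + ((2 + 6)/(-2 - 8))*(1/12) = 83 + (8/(-10))*(1/12) = 83 - 1/10*8*(1/12) = 83 - 4/5*1/12 = 83 - 1/15 = 1244/15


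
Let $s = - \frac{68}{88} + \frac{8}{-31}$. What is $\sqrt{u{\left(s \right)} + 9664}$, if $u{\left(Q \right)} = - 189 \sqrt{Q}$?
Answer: $\frac{\sqrt{4494958336 - 128898 i \sqrt{479446}}}{682} \approx 98.311 - 0.97593 i$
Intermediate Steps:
$s = - \frac{703}{682}$ ($s = \left(-68\right) \frac{1}{88} + 8 \left(- \frac{1}{31}\right) = - \frac{17}{22} - \frac{8}{31} = - \frac{703}{682} \approx -1.0308$)
$\sqrt{u{\left(s \right)} + 9664} = \sqrt{- 189 \sqrt{- \frac{703}{682}} + 9664} = \sqrt{- 189 \frac{i \sqrt{479446}}{682} + 9664} = \sqrt{- \frac{189 i \sqrt{479446}}{682} + 9664} = \sqrt{9664 - \frac{189 i \sqrt{479446}}{682}}$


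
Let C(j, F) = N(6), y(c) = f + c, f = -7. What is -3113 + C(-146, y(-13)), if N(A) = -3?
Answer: -3116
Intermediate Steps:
y(c) = -7 + c
C(j, F) = -3
-3113 + C(-146, y(-13)) = -3113 - 3 = -3116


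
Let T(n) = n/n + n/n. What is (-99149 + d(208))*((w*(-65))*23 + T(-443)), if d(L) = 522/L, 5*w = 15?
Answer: 46225266505/104 ≈ 4.4447e+8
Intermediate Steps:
w = 3 (w = (1/5)*15 = 3)
T(n) = 2 (T(n) = 1 + 1 = 2)
(-99149 + d(208))*((w*(-65))*23 + T(-443)) = (-99149 + 522/208)*((3*(-65))*23 + 2) = (-99149 + 522*(1/208))*(-195*23 + 2) = (-99149 + 261/104)*(-4485 + 2) = -10311235/104*(-4483) = 46225266505/104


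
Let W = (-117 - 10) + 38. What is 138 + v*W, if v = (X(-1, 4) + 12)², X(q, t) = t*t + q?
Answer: -64743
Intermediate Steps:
X(q, t) = q + t² (X(q, t) = t² + q = q + t²)
W = -89 (W = -127 + 38 = -89)
v = 729 (v = ((-1 + 4²) + 12)² = ((-1 + 16) + 12)² = (15 + 12)² = 27² = 729)
138 + v*W = 138 + 729*(-89) = 138 - 64881 = -64743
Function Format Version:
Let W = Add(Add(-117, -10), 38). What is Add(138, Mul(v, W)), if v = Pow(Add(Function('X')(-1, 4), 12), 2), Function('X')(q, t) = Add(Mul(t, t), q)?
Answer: -64743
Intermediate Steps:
Function('X')(q, t) = Add(q, Pow(t, 2)) (Function('X')(q, t) = Add(Pow(t, 2), q) = Add(q, Pow(t, 2)))
W = -89 (W = Add(-127, 38) = -89)
v = 729 (v = Pow(Add(Add(-1, Pow(4, 2)), 12), 2) = Pow(Add(Add(-1, 16), 12), 2) = Pow(Add(15, 12), 2) = Pow(27, 2) = 729)
Add(138, Mul(v, W)) = Add(138, Mul(729, -89)) = Add(138, -64881) = -64743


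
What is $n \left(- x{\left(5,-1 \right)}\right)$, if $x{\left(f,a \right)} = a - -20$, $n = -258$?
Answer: $4902$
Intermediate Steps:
$x{\left(f,a \right)} = 20 + a$ ($x{\left(f,a \right)} = a + 20 = 20 + a$)
$n \left(- x{\left(5,-1 \right)}\right) = - 258 \left(- (20 - 1)\right) = - 258 \left(\left(-1\right) 19\right) = \left(-258\right) \left(-19\right) = 4902$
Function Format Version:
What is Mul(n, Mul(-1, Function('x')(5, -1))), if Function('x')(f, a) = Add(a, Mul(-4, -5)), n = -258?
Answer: 4902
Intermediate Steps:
Function('x')(f, a) = Add(20, a) (Function('x')(f, a) = Add(a, 20) = Add(20, a))
Mul(n, Mul(-1, Function('x')(5, -1))) = Mul(-258, Mul(-1, Add(20, -1))) = Mul(-258, Mul(-1, 19)) = Mul(-258, -19) = 4902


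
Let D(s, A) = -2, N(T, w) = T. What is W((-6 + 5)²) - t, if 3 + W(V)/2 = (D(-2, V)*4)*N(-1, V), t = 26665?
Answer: -26655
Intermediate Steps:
W(V) = 10 (W(V) = -6 + 2*(-2*4*(-1)) = -6 + 2*(-8*(-1)) = -6 + 2*8 = -6 + 16 = 10)
W((-6 + 5)²) - t = 10 - 1*26665 = 10 - 26665 = -26655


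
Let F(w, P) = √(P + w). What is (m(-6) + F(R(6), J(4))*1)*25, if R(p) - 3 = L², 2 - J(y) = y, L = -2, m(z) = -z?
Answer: 150 + 25*√5 ≈ 205.90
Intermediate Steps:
J(y) = 2 - y
R(p) = 7 (R(p) = 3 + (-2)² = 3 + 4 = 7)
(m(-6) + F(R(6), J(4))*1)*25 = (-1*(-6) + √((2 - 1*4) + 7)*1)*25 = (6 + √((2 - 4) + 7)*1)*25 = (6 + √(-2 + 7)*1)*25 = (6 + √5*1)*25 = (6 + √5)*25 = 150 + 25*√5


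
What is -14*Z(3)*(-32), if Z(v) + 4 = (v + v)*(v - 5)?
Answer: -7168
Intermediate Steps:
Z(v) = -4 + 2*v*(-5 + v) (Z(v) = -4 + (v + v)*(v - 5) = -4 + (2*v)*(-5 + v) = -4 + 2*v*(-5 + v))
-14*Z(3)*(-32) = -14*(-4 - 10*3 + 2*3²)*(-32) = -14*(-4 - 30 + 2*9)*(-32) = -14*(-4 - 30 + 18)*(-32) = -14*(-16)*(-32) = 224*(-32) = -7168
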